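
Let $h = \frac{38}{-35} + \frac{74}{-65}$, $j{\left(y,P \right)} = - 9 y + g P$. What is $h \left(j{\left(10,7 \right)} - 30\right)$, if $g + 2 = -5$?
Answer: $\frac{13156}{35} \approx 375.89$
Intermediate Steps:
$g = -7$ ($g = -2 - 5 = -7$)
$j{\left(y,P \right)} = - 9 y - 7 P$
$h = - \frac{1012}{455}$ ($h = 38 \left(- \frac{1}{35}\right) + 74 \left(- \frac{1}{65}\right) = - \frac{38}{35} - \frac{74}{65} = - \frac{1012}{455} \approx -2.2242$)
$h \left(j{\left(10,7 \right)} - 30\right) = - \frac{1012 \left(\left(\left(-9\right) 10 - 49\right) - 30\right)}{455} = - \frac{1012 \left(\left(-90 - 49\right) - 30\right)}{455} = - \frac{1012 \left(-139 - 30\right)}{455} = \left(- \frac{1012}{455}\right) \left(-169\right) = \frac{13156}{35}$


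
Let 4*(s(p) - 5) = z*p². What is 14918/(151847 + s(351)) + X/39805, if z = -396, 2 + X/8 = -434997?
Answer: -41917261010614/479453095835 ≈ -87.427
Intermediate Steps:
X = -3479992 (X = -16 + 8*(-434997) = -16 - 3479976 = -3479992)
s(p) = 5 - 99*p² (s(p) = 5 + (-396*p²)/4 = 5 - 99*p²)
14918/(151847 + s(351)) + X/39805 = 14918/(151847 + (5 - 99*351²)) - 3479992/39805 = 14918/(151847 + (5 - 99*123201)) - 3479992*1/39805 = 14918/(151847 + (5 - 12196899)) - 3479992/39805 = 14918/(151847 - 12196894) - 3479992/39805 = 14918/(-12045047) - 3479992/39805 = 14918*(-1/12045047) - 3479992/39805 = -14918/12045047 - 3479992/39805 = -41917261010614/479453095835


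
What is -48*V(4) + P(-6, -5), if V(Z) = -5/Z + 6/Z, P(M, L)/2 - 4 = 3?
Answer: 2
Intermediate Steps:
P(M, L) = 14 (P(M, L) = 8 + 2*3 = 8 + 6 = 14)
V(Z) = 1/Z
-48*V(4) + P(-6, -5) = -48/4 + 14 = -48*¼ + 14 = -12 + 14 = 2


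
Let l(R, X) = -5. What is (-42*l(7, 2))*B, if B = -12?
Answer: -2520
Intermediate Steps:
(-42*l(7, 2))*B = -42*(-5)*(-12) = 210*(-12) = -2520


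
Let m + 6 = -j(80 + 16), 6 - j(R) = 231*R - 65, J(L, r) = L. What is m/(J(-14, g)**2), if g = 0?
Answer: 451/4 ≈ 112.75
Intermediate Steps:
j(R) = 71 - 231*R (j(R) = 6 - (231*R - 65) = 6 - (-65 + 231*R) = 6 + (65 - 231*R) = 71 - 231*R)
m = 22099 (m = -6 - (71 - 231*(80 + 16)) = -6 - (71 - 231*96) = -6 - (71 - 22176) = -6 - 1*(-22105) = -6 + 22105 = 22099)
m/(J(-14, g)**2) = 22099/((-14)**2) = 22099/196 = 22099*(1/196) = 451/4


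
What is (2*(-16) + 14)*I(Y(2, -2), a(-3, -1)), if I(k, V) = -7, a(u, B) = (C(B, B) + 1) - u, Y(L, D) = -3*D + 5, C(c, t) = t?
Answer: 126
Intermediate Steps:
Y(L, D) = 5 - 3*D
a(u, B) = 1 + B - u (a(u, B) = (B + 1) - u = (1 + B) - u = 1 + B - u)
(2*(-16) + 14)*I(Y(2, -2), a(-3, -1)) = (2*(-16) + 14)*(-7) = (-32 + 14)*(-7) = -18*(-7) = 126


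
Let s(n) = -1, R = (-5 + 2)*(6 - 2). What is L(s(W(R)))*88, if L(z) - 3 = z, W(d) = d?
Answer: 176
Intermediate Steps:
R = -12 (R = -3*4 = -12)
L(z) = 3 + z
L(s(W(R)))*88 = (3 - 1)*88 = 2*88 = 176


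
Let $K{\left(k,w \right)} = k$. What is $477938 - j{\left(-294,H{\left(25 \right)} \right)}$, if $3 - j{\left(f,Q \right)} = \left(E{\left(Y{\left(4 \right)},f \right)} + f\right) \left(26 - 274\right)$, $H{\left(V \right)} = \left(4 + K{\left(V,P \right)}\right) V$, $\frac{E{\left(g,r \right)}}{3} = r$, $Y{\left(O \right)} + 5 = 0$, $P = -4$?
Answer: $769583$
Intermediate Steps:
$Y{\left(O \right)} = -5$ ($Y{\left(O \right)} = -5 + 0 = -5$)
$E{\left(g,r \right)} = 3 r$
$H{\left(V \right)} = V \left(4 + V\right)$ ($H{\left(V \right)} = \left(4 + V\right) V = V \left(4 + V\right)$)
$j{\left(f,Q \right)} = 3 + 992 f$ ($j{\left(f,Q \right)} = 3 - \left(3 f + f\right) \left(26 - 274\right) = 3 - 4 f \left(-248\right) = 3 - - 992 f = 3 + 992 f$)
$477938 - j{\left(-294,H{\left(25 \right)} \right)} = 477938 - \left(3 + 992 \left(-294\right)\right) = 477938 - \left(3 - 291648\right) = 477938 - -291645 = 477938 + 291645 = 769583$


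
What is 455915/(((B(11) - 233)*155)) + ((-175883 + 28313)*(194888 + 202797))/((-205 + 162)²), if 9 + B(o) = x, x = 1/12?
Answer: -5281365009040254/166397057 ≈ -3.1740e+7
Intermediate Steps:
x = 1/12 ≈ 0.083333
B(o) = -107/12 (B(o) = -9 + 1/12 = -107/12)
455915/(((B(11) - 233)*155)) + ((-175883 + 28313)*(194888 + 202797))/((-205 + 162)²) = 455915/(((-107/12 - 233)*155)) + ((-175883 + 28313)*(194888 + 202797))/((-205 + 162)²) = 455915/((-2903/12*155)) + (-147570*397685)/((-43)²) = 455915/(-449965/12) - 58686375450/1849 = 455915*(-12/449965) - 58686375450*1/1849 = -1094196/89993 - 58686375450/1849 = -5281365009040254/166397057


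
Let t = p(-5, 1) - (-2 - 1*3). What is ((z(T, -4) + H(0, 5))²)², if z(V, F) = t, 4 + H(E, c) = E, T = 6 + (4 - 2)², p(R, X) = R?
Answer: 256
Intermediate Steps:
t = 0 (t = -5 - (-2 - 1*3) = -5 - (-2 - 3) = -5 - 1*(-5) = -5 + 5 = 0)
T = 10 (T = 6 + 2² = 6 + 4 = 10)
H(E, c) = -4 + E
z(V, F) = 0
((z(T, -4) + H(0, 5))²)² = ((0 + (-4 + 0))²)² = ((0 - 4)²)² = ((-4)²)² = 16² = 256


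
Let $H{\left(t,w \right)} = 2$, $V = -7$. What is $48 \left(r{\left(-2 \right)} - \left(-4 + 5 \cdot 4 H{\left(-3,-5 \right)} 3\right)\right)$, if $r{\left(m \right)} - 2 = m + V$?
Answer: $-5904$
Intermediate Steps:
$r{\left(m \right)} = -5 + m$ ($r{\left(m \right)} = 2 + \left(m - 7\right) = 2 + \left(-7 + m\right) = -5 + m$)
$48 \left(r{\left(-2 \right)} - \left(-4 + 5 \cdot 4 H{\left(-3,-5 \right)} 3\right)\right) = 48 \left(\left(-5 - 2\right) + \left(4 - 5 \cdot 4 \cdot 2 \cdot 3\right)\right) = 48 \left(-7 + \left(4 - 5 \cdot 8 \cdot 3\right)\right) = 48 \left(-7 + \left(4 - 120\right)\right) = 48 \left(-7 - 116\right) = 48 \left(-123\right) = -5904$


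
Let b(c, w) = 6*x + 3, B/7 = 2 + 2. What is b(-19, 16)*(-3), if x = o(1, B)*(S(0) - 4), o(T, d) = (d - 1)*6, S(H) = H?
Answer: 11655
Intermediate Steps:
B = 28 (B = 7*(2 + 2) = 7*4 = 28)
o(T, d) = -6 + 6*d (o(T, d) = (-1 + d)*6 = -6 + 6*d)
x = -648 (x = (-6 + 6*28)*(0 - 4) = (-6 + 168)*(-4) = 162*(-4) = -648)
b(c, w) = -3885 (b(c, w) = 6*(-648) + 3 = -3888 + 3 = -3885)
b(-19, 16)*(-3) = -3885*(-3) = 11655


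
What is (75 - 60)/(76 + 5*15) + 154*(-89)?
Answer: -2069591/151 ≈ -13706.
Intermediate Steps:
(75 - 60)/(76 + 5*15) + 154*(-89) = 15/(76 + 75) - 13706 = 15/151 - 13706 = -2069591/151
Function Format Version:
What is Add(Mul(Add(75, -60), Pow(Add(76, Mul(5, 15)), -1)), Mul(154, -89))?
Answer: Rational(-2069591, 151) ≈ -13706.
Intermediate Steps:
Add(Mul(Add(75, -60), Pow(Add(76, Mul(5, 15)), -1)), Mul(154, -89)) = Add(Mul(15, Pow(Add(76, 75), -1)), -13706) = Add(Mul(15, Pow(151, -1)), -13706) = Add(Mul(15, Rational(1, 151)), -13706) = Add(Rational(15, 151), -13706) = Rational(-2069591, 151)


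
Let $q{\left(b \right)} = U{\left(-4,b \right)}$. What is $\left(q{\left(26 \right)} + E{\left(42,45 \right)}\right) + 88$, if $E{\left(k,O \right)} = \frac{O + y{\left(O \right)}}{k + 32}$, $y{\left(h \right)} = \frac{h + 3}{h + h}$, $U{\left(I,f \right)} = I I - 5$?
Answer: $\frac{110573}{1110} \approx 99.615$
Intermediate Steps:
$U{\left(I,f \right)} = -5 + I^{2}$ ($U{\left(I,f \right)} = I^{2} - 5 = -5 + I^{2}$)
$q{\left(b \right)} = 11$ ($q{\left(b \right)} = -5 + \left(-4\right)^{2} = -5 + 16 = 11$)
$y{\left(h \right)} = \frac{3 + h}{2 h}$
$E{\left(k,O \right)} = \frac{O + \frac{3 + O}{2 O}}{32 + k}$ ($E{\left(k,O \right)} = \frac{O + \frac{3 + O}{2 O}}{k + 32} = \frac{O + \frac{3 + O}{2 O}}{32 + k}$)
$\left(q{\left(26 \right)} + E{\left(42,45 \right)}\right) + 88 = \left(11 + \frac{3 + 45 + 2 \cdot 45^{2}}{2 \cdot 45 \left(32 + 42\right)}\right) + 88 = \left(11 + \frac{1}{2} \cdot \frac{1}{45} \cdot \frac{1}{74} \left(3 + 45 + 2 \cdot 2025\right)\right) + 88 = \left(11 + \frac{1}{2} \cdot \frac{1}{45} \cdot \frac{1}{74} \left(3 + 45 + 4050\right)\right) + 88 = \left(11 + \frac{1}{2} \cdot \frac{1}{45} \cdot \frac{1}{74} \cdot 4098\right) + 88 = \left(11 + \frac{683}{1110}\right) + 88 = \frac{12893}{1110} + 88 = \frac{110573}{1110}$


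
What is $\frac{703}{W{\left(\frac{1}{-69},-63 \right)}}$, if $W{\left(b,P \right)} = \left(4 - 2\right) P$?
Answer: $- \frac{703}{126} \approx -5.5794$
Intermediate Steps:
$W{\left(b,P \right)} = 2 P$
$\frac{703}{W{\left(\frac{1}{-69},-63 \right)}} = \frac{703}{2 \left(-63\right)} = \frac{703}{-126} = 703 \left(- \frac{1}{126}\right) = - \frac{703}{126}$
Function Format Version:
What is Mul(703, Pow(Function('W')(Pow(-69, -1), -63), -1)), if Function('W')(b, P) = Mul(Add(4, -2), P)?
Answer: Rational(-703, 126) ≈ -5.5794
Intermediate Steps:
Function('W')(b, P) = Mul(2, P)
Mul(703, Pow(Function('W')(Pow(-69, -1), -63), -1)) = Mul(703, Pow(Mul(2, -63), -1)) = Mul(703, Pow(-126, -1)) = Mul(703, Rational(-1, 126)) = Rational(-703, 126)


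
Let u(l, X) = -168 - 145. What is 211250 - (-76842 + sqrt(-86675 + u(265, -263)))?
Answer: 288092 - 2*I*sqrt(21747) ≈ 2.8809e+5 - 294.94*I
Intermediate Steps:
u(l, X) = -313
211250 - (-76842 + sqrt(-86675 + u(265, -263))) = 211250 - (-76842 + sqrt(-86675 - 313)) = 211250 - (-76842 + sqrt(-86988)) = 211250 - (-76842 + 2*I*sqrt(21747)) = 211250 + (76842 - 2*I*sqrt(21747)) = 288092 - 2*I*sqrt(21747)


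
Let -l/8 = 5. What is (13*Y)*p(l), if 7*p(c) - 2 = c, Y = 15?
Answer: -7410/7 ≈ -1058.6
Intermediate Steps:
l = -40 (l = -8*5 = -40)
p(c) = 2/7 + c/7
(13*Y)*p(l) = (13*15)*(2/7 + (⅐)*(-40)) = 195*(2/7 - 40/7) = 195*(-38/7) = -7410/7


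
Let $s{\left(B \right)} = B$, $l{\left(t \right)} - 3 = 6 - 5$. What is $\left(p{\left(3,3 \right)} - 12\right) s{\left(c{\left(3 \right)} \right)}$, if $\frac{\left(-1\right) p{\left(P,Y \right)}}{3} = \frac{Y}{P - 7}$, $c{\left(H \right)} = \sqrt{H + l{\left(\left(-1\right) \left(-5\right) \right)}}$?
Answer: $- \frac{39 \sqrt{7}}{4} \approx -25.796$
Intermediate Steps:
$l{\left(t \right)} = 4$ ($l{\left(t \right)} = 3 + \left(6 - 5\right) = 3 + 1 = 4$)
$c{\left(H \right)} = \sqrt{4 + H}$ ($c{\left(H \right)} = \sqrt{H + 4} = \sqrt{4 + H}$)
$p{\left(P,Y \right)} = - \frac{3 Y}{-7 + P}$ ($p{\left(P,Y \right)} = - 3 \frac{Y}{P - 7} = - 3 \frac{Y}{-7 + P} = - \frac{3 Y}{-7 + P}$)
$\left(p{\left(3,3 \right)} - 12\right) s{\left(c{\left(3 \right)} \right)} = \left(\left(-3\right) 3 \frac{1}{-7 + 3} - 12\right) \sqrt{4 + 3} = \left(\left(-3\right) 3 \frac{1}{-4} - 12\right) \sqrt{7} = \left(\left(-3\right) 3 \left(- \frac{1}{4}\right) - 12\right) \sqrt{7} = \left(\frac{9}{4} - 12\right) \sqrt{7} = - \frac{39 \sqrt{7}}{4}$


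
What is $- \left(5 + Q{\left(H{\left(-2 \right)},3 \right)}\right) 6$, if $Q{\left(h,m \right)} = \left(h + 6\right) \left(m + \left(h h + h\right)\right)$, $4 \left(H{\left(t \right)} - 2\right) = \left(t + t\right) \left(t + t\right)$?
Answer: $-3270$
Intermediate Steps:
$H{\left(t \right)} = 2 + t^{2}$ ($H{\left(t \right)} = 2 + \frac{\left(t + t\right) \left(t + t\right)}{4} = 2 + \frac{2 t 2 t}{4} = 2 + \frac{4 t^{2}}{4} = 2 + t^{2}$)
$Q{\left(h,m \right)} = \left(6 + h\right) \left(h + m + h^{2}\right)$ ($Q{\left(h,m \right)} = \left(6 + h\right) \left(m + \left(h^{2} + h\right)\right) = \left(6 + h\right) \left(m + \left(h + h^{2}\right)\right) = \left(6 + h\right) \left(h + m + h^{2}\right)$)
$- \left(5 + Q{\left(H{\left(-2 \right)},3 \right)}\right) 6 = - \left(5 + \left(\left(2 + \left(-2\right)^{2}\right)^{3} + 6 \left(2 + \left(-2\right)^{2}\right) + 6 \cdot 3 + 7 \left(2 + \left(-2\right)^{2}\right)^{2} + \left(2 + \left(-2\right)^{2}\right) 3\right)\right) 6 = - \left(5 + \left(\left(2 + 4\right)^{3} + 6 \left(2 + 4\right) + 18 + 7 \left(2 + 4\right)^{2} + \left(2 + 4\right) 3\right)\right) 6 = - \left(5 + \left(6^{3} + 6 \cdot 6 + 18 + 7 \cdot 6^{2} + 6 \cdot 3\right)\right) 6 = - \left(5 + \left(216 + 36 + 18 + 7 \cdot 36 + 18\right)\right) 6 = - \left(5 + \left(216 + 36 + 18 + 252 + 18\right)\right) 6 = - \left(5 + 540\right) 6 = - 545 \cdot 6 = \left(-1\right) 3270 = -3270$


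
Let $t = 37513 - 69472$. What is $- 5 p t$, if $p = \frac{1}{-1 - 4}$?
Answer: $-31959$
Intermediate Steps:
$p = - \frac{1}{5}$ ($p = \frac{1}{-5} = - \frac{1}{5} \approx -0.2$)
$t = -31959$ ($t = 37513 - 69472 = -31959$)
$- 5 p t = \left(-5\right) \left(- \frac{1}{5}\right) \left(-31959\right) = 1 \left(-31959\right) = -31959$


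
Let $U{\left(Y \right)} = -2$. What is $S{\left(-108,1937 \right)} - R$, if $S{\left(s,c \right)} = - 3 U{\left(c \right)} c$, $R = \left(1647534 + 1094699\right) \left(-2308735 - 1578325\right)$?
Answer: $10659224216602$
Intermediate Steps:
$R = -10659224204980$ ($R = 2742233 \left(-3887060\right) = -10659224204980$)
$S{\left(s,c \right)} = 6 c$ ($S{\left(s,c \right)} = \left(-3\right) \left(-2\right) c = 6 c$)
$S{\left(-108,1937 \right)} - R = 6 \cdot 1937 - -10659224204980 = 11622 + 10659224204980 = 10659224216602$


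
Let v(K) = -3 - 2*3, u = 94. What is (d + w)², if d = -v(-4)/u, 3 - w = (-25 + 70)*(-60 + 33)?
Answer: 13110479001/8836 ≈ 1.4838e+6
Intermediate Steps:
v(K) = -9 (v(K) = -3 - 6 = -9)
w = 1218 (w = 3 - (-25 + 70)*(-60 + 33) = 3 - 45*(-27) = 3 - 1*(-1215) = 3 + 1215 = 1218)
d = 9/94 (d = -(-9)/94 = -1*(-9/94) = 9/94 ≈ 0.095745)
(d + w)² = (9/94 + 1218)² = (114501/94)² = 13110479001/8836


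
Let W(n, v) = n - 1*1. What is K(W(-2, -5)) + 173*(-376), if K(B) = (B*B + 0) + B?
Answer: -65042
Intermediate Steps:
W(n, v) = -1 + n (W(n, v) = n - 1 = -1 + n)
K(B) = B + B² (K(B) = (B² + 0) + B = B² + B = B + B²)
K(W(-2, -5)) + 173*(-376) = (-1 - 2)*(1 + (-1 - 2)) + 173*(-376) = -3*(1 - 3) - 65048 = -3*(-2) - 65048 = 6 - 65048 = -65042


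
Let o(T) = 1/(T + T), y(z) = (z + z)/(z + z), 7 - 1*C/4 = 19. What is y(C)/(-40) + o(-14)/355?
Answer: -499/19880 ≈ -0.025101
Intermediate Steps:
C = -48 (C = 28 - 4*19 = 28 - 76 = -48)
y(z) = 1 (y(z) = (2*z)/((2*z)) = (2*z)*(1/(2*z)) = 1)
o(T) = 1/(2*T)
y(C)/(-40) + o(-14)/355 = 1/(-40) + ((½)/(-14))/355 = 1*(-1/40) + ((½)*(-1/14))*(1/355) = -1/40 - 1/28*1/355 = -1/40 - 1/9940 = -499/19880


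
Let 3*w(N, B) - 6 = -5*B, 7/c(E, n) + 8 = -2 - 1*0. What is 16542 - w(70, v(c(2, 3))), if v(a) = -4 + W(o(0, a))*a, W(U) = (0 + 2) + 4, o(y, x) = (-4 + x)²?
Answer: 49579/3 ≈ 16526.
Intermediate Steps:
c(E, n) = -7/10 (c(E, n) = 7/(-8 + (-2 - 1*0)) = 7/(-8 + (-2 + 0)) = 7/(-8 - 2) = 7/(-10) = 7*(-⅒) = -7/10)
W(U) = 6 (W(U) = 2 + 4 = 6)
v(a) = -4 + 6*a
w(N, B) = 2 - 5*B/3 (w(N, B) = 2 + (-5*B)/3 = 2 - 5*B/3)
16542 - w(70, v(c(2, 3))) = 16542 - (2 - 5*(-4 + 6*(-7/10))/3) = 16542 - (2 - 5*(-4 - 21/5)/3) = 16542 - (2 - 5/3*(-41/5)) = 16542 - (2 + 41/3) = 16542 - 1*47/3 = 16542 - 47/3 = 49579/3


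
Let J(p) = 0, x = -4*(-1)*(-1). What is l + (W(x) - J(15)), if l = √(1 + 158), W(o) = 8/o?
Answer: -2 + √159 ≈ 10.610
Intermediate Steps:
x = -4 (x = 4*(-1) = -4)
l = √159 ≈ 12.610
l + (W(x) - J(15)) = √159 + (8/(-4) - 1*0) = √159 + (8*(-¼) + 0) = √159 + (-2 + 0) = √159 - 2 = -2 + √159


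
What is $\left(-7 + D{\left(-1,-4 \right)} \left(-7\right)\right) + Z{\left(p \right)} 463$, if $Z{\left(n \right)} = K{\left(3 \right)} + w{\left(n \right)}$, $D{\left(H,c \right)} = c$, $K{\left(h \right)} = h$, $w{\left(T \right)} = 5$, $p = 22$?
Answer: $3725$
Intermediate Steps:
$Z{\left(n \right)} = 8$ ($Z{\left(n \right)} = 3 + 5 = 8$)
$\left(-7 + D{\left(-1,-4 \right)} \left(-7\right)\right) + Z{\left(p \right)} 463 = \left(-7 - -28\right) + 8 \cdot 463 = \left(-7 + 28\right) + 3704 = 21 + 3704 = 3725$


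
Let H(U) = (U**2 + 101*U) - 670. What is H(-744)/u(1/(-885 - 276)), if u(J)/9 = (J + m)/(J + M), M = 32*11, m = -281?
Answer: -13945080533/209727 ≈ -66492.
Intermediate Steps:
M = 352
u(J) = 9*(-281 + J)/(352 + J) (u(J) = 9*((J - 281)/(J + 352)) = 9*((-281 + J)/(352 + J)) = 9*(-281 + J)/(352 + J))
H(U) = -670 + U**2 + 101*U
H(-744)/u(1/(-885 - 276)) = (-670 + (-744)**2 + 101*(-744))/((9*(-281 + 1/(-885 - 276))/(352 + 1/(-885 - 276)))) = (-670 + 553536 - 75144)/((9*(-281 + 1/(-1161))/(352 + 1/(-1161)))) = 477722/((9*(-281 - 1/1161)/(352 - 1/1161))) = 477722/((9*(-326242/1161)/(408671/1161))) = 477722/((9*(1161/408671)*(-326242/1161))) = 477722/(-2936178/408671) = 477722*(-408671/2936178) = -13945080533/209727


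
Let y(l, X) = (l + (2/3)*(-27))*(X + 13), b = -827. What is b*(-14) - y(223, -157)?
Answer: 41098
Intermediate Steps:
y(l, X) = (-18 + l)*(13 + X) (y(l, X) = (l + (2*(⅓))*(-27))*(13 + X) = (l + (⅔)*(-27))*(13 + X) = (l - 18)*(13 + X) = (-18 + l)*(13 + X))
b*(-14) - y(223, -157) = -827*(-14) - (-234 - 18*(-157) + 13*223 - 157*223) = 11578 - (-234 + 2826 + 2899 - 35011) = 11578 - 1*(-29520) = 11578 + 29520 = 41098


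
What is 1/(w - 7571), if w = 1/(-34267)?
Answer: -34267/259435458 ≈ -0.00013208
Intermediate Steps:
w = -1/34267 ≈ -2.9183e-5
1/(w - 7571) = 1/(-1/34267 - 7571) = 1/(-259435458/34267) = -34267/259435458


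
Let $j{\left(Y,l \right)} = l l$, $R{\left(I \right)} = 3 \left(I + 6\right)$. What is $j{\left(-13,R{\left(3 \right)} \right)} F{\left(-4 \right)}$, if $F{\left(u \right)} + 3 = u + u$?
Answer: $-8019$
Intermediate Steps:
$R{\left(I \right)} = 18 + 3 I$ ($R{\left(I \right)} = 3 \left(6 + I\right) = 18 + 3 I$)
$F{\left(u \right)} = -3 + 2 u$ ($F{\left(u \right)} = -3 + \left(u + u\right) = -3 + 2 u$)
$j{\left(Y,l \right)} = l^{2}$
$j{\left(-13,R{\left(3 \right)} \right)} F{\left(-4 \right)} = \left(18 + 3 \cdot 3\right)^{2} \left(-3 + 2 \left(-4\right)\right) = \left(18 + 9\right)^{2} \left(-3 - 8\right) = 27^{2} \left(-11\right) = 729 \left(-11\right) = -8019$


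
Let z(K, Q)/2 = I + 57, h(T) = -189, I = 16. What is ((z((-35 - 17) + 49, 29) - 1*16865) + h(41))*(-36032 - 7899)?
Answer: 742785348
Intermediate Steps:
z(K, Q) = 146 (z(K, Q) = 2*(16 + 57) = 2*73 = 146)
((z((-35 - 17) + 49, 29) - 1*16865) + h(41))*(-36032 - 7899) = ((146 - 1*16865) - 189)*(-36032 - 7899) = ((146 - 16865) - 189)*(-43931) = (-16719 - 189)*(-43931) = -16908*(-43931) = 742785348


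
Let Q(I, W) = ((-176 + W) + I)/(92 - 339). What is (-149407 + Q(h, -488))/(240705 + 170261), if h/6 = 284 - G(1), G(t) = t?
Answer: -36904563/101508602 ≈ -0.36356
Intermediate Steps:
h = 1698 (h = 6*(284 - 1*1) = 6*(284 - 1) = 6*283 = 1698)
Q(I, W) = 176/247 - I/247 - W/247 (Q(I, W) = (-176 + I + W)/(-247) = (-176 + I + W)*(-1/247) = 176/247 - I/247 - W/247)
(-149407 + Q(h, -488))/(240705 + 170261) = (-149407 + (176/247 - 1/247*1698 - 1/247*(-488)))/(240705 + 170261) = (-149407 + (176/247 - 1698/247 + 488/247))/410966 = (-149407 - 1034/247)*(1/410966) = -36904563/247*1/410966 = -36904563/101508602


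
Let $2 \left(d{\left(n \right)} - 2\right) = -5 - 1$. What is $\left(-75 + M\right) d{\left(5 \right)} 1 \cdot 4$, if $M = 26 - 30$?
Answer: $316$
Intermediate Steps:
$M = -4$ ($M = 26 - 30 = -4$)
$d{\left(n \right)} = -1$ ($d{\left(n \right)} = 2 + \frac{-5 - 1}{2} = 2 + \frac{1}{2} \left(-6\right) = 2 - 3 = -1$)
$\left(-75 + M\right) d{\left(5 \right)} 1 \cdot 4 = \left(-75 - 4\right) \left(- 1 \cdot 4\right) = - 79 \left(\left(-1\right) 4\right) = \left(-79\right) \left(-4\right) = 316$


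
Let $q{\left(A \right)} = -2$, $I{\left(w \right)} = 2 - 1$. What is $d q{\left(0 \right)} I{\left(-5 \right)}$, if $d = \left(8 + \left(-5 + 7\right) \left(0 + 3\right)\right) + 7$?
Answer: $-42$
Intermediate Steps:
$I{\left(w \right)} = 1$ ($I{\left(w \right)} = 2 - 1 = 1$)
$d = 21$ ($d = \left(8 + 2 \cdot 3\right) + 7 = \left(8 + 6\right) + 7 = 14 + 7 = 21$)
$d q{\left(0 \right)} I{\left(-5 \right)} = 21 \left(-2\right) 1 = \left(-42\right) 1 = -42$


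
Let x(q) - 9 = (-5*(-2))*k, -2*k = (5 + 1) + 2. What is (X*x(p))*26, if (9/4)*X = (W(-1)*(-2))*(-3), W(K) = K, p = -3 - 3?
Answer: 6448/3 ≈ 2149.3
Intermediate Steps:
p = -6
k = -4 (k = -((5 + 1) + 2)/2 = -(6 + 2)/2 = -½*8 = -4)
x(q) = -31 (x(q) = 9 - 5*(-2)*(-4) = 9 + 10*(-4) = 9 - 40 = -31)
X = -8/3 (X = 4*(-1*(-2)*(-3))/9 = 4*(2*(-3))/9 = (4/9)*(-6) = -8/3 ≈ -2.6667)
(X*x(p))*26 = -8/3*(-31)*26 = (248/3)*26 = 6448/3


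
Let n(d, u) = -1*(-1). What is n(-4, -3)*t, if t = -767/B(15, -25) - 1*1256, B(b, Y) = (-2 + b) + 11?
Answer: -30911/24 ≈ -1288.0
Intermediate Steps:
B(b, Y) = 9 + b
n(d, u) = 1
t = -30911/24 (t = -767/(9 + 15) - 1*1256 = -767/24 - 1256 = -30911/24 ≈ -1288.0)
n(-4, -3)*t = 1*(-30911/24) = -30911/24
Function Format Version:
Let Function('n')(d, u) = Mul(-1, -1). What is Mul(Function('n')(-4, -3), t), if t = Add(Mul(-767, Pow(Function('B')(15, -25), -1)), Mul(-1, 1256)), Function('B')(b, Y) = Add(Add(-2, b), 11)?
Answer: Rational(-30911, 24) ≈ -1288.0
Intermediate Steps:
Function('B')(b, Y) = Add(9, b)
Function('n')(d, u) = 1
t = Rational(-30911, 24) (t = Add(Mul(-767, Pow(Add(9, 15), -1)), Mul(-1, 1256)) = Add(Mul(-767, Pow(24, -1)), -1256) = Add(Mul(-767, Rational(1, 24)), -1256) = Add(Rational(-767, 24), -1256) = Rational(-30911, 24) ≈ -1288.0)
Mul(Function('n')(-4, -3), t) = Mul(1, Rational(-30911, 24)) = Rational(-30911, 24)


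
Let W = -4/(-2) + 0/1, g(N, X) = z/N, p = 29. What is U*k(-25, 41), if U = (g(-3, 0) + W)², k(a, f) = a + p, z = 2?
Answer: 64/9 ≈ 7.1111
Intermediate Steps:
k(a, f) = 29 + a (k(a, f) = a + 29 = 29 + a)
g(N, X) = 2/N
W = 2 (W = -4*(-½) + 0*1 = 2 + 0 = 2)
U = 16/9 (U = (2/(-3) + 2)² = (2*(-⅓) + 2)² = (-⅔ + 2)² = (4/3)² = 16/9 ≈ 1.7778)
U*k(-25, 41) = 16*(29 - 25)/9 = (16/9)*4 = 64/9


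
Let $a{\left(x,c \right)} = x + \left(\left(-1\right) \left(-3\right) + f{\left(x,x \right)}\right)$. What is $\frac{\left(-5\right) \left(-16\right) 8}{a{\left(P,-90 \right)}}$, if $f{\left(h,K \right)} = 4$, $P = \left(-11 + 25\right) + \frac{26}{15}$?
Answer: $\frac{9600}{341} \approx 28.152$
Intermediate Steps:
$P = \frac{236}{15}$ ($P = 14 + 26 \cdot \frac{1}{15} = 14 + \frac{26}{15} = \frac{236}{15} \approx 15.733$)
$a{\left(x,c \right)} = 7 + x$ ($a{\left(x,c \right)} = x + \left(\left(-1\right) \left(-3\right) + 4\right) = x + \left(3 + 4\right) = x + 7 = 7 + x$)
$\frac{\left(-5\right) \left(-16\right) 8}{a{\left(P,-90 \right)}} = \frac{\left(-5\right) \left(-16\right) 8}{7 + \frac{236}{15}} = \frac{80 \cdot 8}{\frac{341}{15}} = 640 \cdot \frac{15}{341} = \frac{9600}{341}$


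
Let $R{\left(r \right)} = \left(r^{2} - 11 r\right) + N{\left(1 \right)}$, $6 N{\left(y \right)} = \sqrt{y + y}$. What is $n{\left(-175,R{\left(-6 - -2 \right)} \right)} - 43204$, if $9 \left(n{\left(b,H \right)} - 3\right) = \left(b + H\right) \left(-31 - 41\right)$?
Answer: $-42281 - \frac{4 \sqrt{2}}{3} \approx -42283.0$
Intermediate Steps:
$N{\left(y \right)} = \frac{\sqrt{2} \sqrt{y}}{6}$ ($N{\left(y \right)} = \frac{\sqrt{y + y}}{6} = \frac{\sqrt{2 y}}{6} = \frac{\sqrt{2} \sqrt{y}}{6}$)
$R{\left(r \right)} = r^{2} - 11 r + \frac{\sqrt{2}}{6}$ ($R{\left(r \right)} = \left(r^{2} - 11 r\right) + \frac{\sqrt{2} \sqrt{1}}{6} = \left(r^{2} - 11 r\right) + \frac{1}{6} \sqrt{2} \cdot 1 = \left(r^{2} - 11 r\right) + \frac{\sqrt{2}}{6} = r^{2} - 11 r + \frac{\sqrt{2}}{6}$)
$n{\left(b,H \right)} = 3 - 8 H - 8 b$ ($n{\left(b,H \right)} = 3 + \frac{\left(b + H\right) \left(-31 - 41\right)}{9} = 3 + \frac{\left(H + b\right) \left(-72\right)}{9} = 3 + \frac{- 72 H - 72 b}{9} = 3 - \left(8 H + 8 b\right) = 3 - 8 H - 8 b$)
$n{\left(-175,R{\left(-6 - -2 \right)} \right)} - 43204 = \left(3 - 8 \left(\left(-6 - -2\right)^{2} - 11 \left(-6 - -2\right) + \frac{\sqrt{2}}{6}\right) - -1400\right) - 43204 = \left(3 - 8 \left(\left(-6 + 2\right)^{2} - 11 \left(-6 + 2\right) + \frac{\sqrt{2}}{6}\right) + 1400\right) - 43204 = \left(3 - 8 \left(\left(-4\right)^{2} - -44 + \frac{\sqrt{2}}{6}\right) + 1400\right) - 43204 = \left(3 - 8 \left(16 + 44 + \frac{\sqrt{2}}{6}\right) + 1400\right) - 43204 = \left(3 - 8 \left(60 + \frac{\sqrt{2}}{6}\right) + 1400\right) - 43204 = \left(3 - \left(480 + \frac{4 \sqrt{2}}{3}\right) + 1400\right) - 43204 = \left(923 - \frac{4 \sqrt{2}}{3}\right) - 43204 = -42281 - \frac{4 \sqrt{2}}{3}$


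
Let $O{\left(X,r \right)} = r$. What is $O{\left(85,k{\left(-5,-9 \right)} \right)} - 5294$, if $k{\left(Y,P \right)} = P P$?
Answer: $-5213$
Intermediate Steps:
$k{\left(Y,P \right)} = P^{2}$
$O{\left(85,k{\left(-5,-9 \right)} \right)} - 5294 = \left(-9\right)^{2} - 5294 = 81 - 5294 = -5213$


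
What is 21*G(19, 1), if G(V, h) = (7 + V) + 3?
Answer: 609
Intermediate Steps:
G(V, h) = 10 + V
21*G(19, 1) = 21*(10 + 19) = 21*29 = 609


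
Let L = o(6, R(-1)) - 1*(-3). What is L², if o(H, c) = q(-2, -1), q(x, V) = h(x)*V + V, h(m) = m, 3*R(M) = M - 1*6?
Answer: 16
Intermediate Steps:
R(M) = -2 + M/3 (R(M) = (M - 1*6)/3 = (M - 6)/3 = (-6 + M)/3 = -2 + M/3)
q(x, V) = V + V*x (q(x, V) = x*V + V = V*x + V = V + V*x)
o(H, c) = 1 (o(H, c) = -(1 - 2) = -1*(-1) = 1)
L = 4 (L = 1 - 1*(-3) = 1 + 3 = 4)
L² = 4² = 16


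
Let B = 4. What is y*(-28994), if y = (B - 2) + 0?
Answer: -57988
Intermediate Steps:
y = 2 (y = (4 - 2) + 0 = 2 + 0 = 2)
y*(-28994) = 2*(-28994) = -57988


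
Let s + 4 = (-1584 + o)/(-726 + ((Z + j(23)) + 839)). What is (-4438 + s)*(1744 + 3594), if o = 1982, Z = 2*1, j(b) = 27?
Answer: -1682446854/71 ≈ -2.3696e+7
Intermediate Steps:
Z = 2
s = -85/71 (s = -4 + (-1584 + 1982)/(-726 + ((2 + 27) + 839)) = -4 + 398/(-726 + (29 + 839)) = -4 + 398/(-726 + 868) = -4 + 398/142 = -4 + 398*(1/142) = -4 + 199/71 = -85/71 ≈ -1.1972)
(-4438 + s)*(1744 + 3594) = (-4438 - 85/71)*(1744 + 3594) = -315183/71*5338 = -1682446854/71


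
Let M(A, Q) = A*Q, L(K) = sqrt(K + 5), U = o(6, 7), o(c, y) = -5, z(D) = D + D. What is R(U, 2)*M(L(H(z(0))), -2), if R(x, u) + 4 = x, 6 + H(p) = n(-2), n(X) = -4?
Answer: 18*I*sqrt(5) ≈ 40.249*I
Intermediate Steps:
z(D) = 2*D
H(p) = -10 (H(p) = -6 - 4 = -10)
U = -5
R(x, u) = -4 + x
L(K) = sqrt(5 + K)
R(U, 2)*M(L(H(z(0))), -2) = (-4 - 5)*(sqrt(5 - 10)*(-2)) = -9*sqrt(-5)*(-2) = -9*I*sqrt(5)*(-2) = -(-18)*I*sqrt(5) = 18*I*sqrt(5)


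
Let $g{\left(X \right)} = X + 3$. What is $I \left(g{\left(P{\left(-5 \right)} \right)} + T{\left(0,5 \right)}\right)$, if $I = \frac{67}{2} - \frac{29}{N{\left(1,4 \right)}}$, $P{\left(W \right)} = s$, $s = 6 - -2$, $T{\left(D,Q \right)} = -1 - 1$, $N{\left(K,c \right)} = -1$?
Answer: $\frac{1125}{2} \approx 562.5$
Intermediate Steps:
$T{\left(D,Q \right)} = -2$
$s = 8$ ($s = 6 + 2 = 8$)
$P{\left(W \right)} = 8$
$g{\left(X \right)} = 3 + X$
$I = \frac{125}{2}$ ($I = \frac{67}{2} - \frac{29}{-1} = 67 \cdot \frac{1}{2} - -29 = \frac{67}{2} + 29 = \frac{125}{2} \approx 62.5$)
$I \left(g{\left(P{\left(-5 \right)} \right)} + T{\left(0,5 \right)}\right) = \frac{125 \left(\left(3 + 8\right) - 2\right)}{2} = \frac{125 \left(11 - 2\right)}{2} = \frac{125}{2} \cdot 9 = \frac{1125}{2}$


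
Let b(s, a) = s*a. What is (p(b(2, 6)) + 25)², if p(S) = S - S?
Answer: 625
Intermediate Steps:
b(s, a) = a*s
p(S) = 0
(p(b(2, 6)) + 25)² = (0 + 25)² = 25² = 625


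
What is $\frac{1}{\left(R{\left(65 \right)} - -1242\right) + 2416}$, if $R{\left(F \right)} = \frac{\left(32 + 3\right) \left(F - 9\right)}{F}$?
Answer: $\frac{13}{47946} \approx 0.00027114$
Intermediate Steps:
$R{\left(F \right)} = \frac{-315 + 35 F}{F}$ ($R{\left(F \right)} = \frac{35 \left(-9 + F\right)}{F} = \frac{-315 + 35 F}{F}$)
$\frac{1}{\left(R{\left(65 \right)} - -1242\right) + 2416} = \frac{1}{\left(\left(35 - \frac{315}{65}\right) - -1242\right) + 2416} = \frac{1}{\left(\left(35 - \frac{63}{13}\right) + 1242\right) + 2416} = \frac{1}{\left(\frac{392}{13} + 1242\right) + 2416} = \frac{1}{\frac{16538}{13} + 2416} = \frac{1}{\frac{47946}{13}} = \frac{13}{47946}$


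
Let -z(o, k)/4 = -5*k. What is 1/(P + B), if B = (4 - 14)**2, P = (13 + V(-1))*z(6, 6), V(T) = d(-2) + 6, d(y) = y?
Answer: 1/2140 ≈ 0.00046729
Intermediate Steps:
z(o, k) = 20*k (z(o, k) = -(-20)*k = 20*k)
V(T) = 4 (V(T) = -2 + 6 = 4)
P = 2040 (P = (13 + 4)*(20*6) = 17*120 = 2040)
B = 100 (B = (-10)**2 = 100)
1/(P + B) = 1/(2040 + 100) = 1/2140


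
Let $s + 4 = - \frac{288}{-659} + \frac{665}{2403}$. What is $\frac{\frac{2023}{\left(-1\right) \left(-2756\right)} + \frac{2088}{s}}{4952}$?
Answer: $- \frac{9102210476449}{71022816077408} \approx -0.12816$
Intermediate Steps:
$s = - \frac{5204009}{1583577}$ ($s = -4 + \left(- \frac{288}{-659} + \frac{665}{2403}\right) = -4 + \left(\left(-288\right) \left(- \frac{1}{659}\right) + 665 \cdot \frac{1}{2403}\right) = -4 + \left(\frac{288}{659} + \frac{665}{2403}\right) = -4 + \frac{1130299}{1583577} = - \frac{5204009}{1583577} \approx -3.2862$)
$\frac{\frac{2023}{\left(-1\right) \left(-2756\right)} + \frac{2088}{s}}{4952} = \frac{\frac{2023}{\left(-1\right) \left(-2756\right)} + \frac{2088}{- \frac{5204009}{1583577}}}{4952} = \left(\frac{2023}{2756} + 2088 \left(- \frac{1583577}{5204009}\right)\right) \frac{1}{4952} = \left(2023 \cdot \frac{1}{2756} - \frac{3306508776}{5204009}\right) \frac{1}{4952} = \left(\frac{2023}{2756} - \frac{3306508776}{5204009}\right) \frac{1}{4952} = \left(- \frac{9102210476449}{14342248804}\right) \frac{1}{4952} = - \frac{9102210476449}{71022816077408}$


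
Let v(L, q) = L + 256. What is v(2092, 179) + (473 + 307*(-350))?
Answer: -104629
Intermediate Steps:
v(L, q) = 256 + L
v(2092, 179) + (473 + 307*(-350)) = (256 + 2092) + (473 + 307*(-350)) = 2348 + (473 - 107450) = 2348 - 106977 = -104629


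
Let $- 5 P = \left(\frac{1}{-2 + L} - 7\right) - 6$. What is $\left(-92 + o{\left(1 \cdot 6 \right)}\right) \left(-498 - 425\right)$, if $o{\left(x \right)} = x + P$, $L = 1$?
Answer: $\frac{383968}{5} \approx 76794.0$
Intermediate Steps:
$P = \frac{14}{5}$ ($P = - \frac{\left(\frac{1}{-2 + 1} - 7\right) - 6}{5} = - \frac{\left(\frac{1}{-1} - 7\right) - 6}{5} = - \frac{\left(-1 - 7\right) - 6}{5} = - \frac{-8 - 6}{5} = \left(- \frac{1}{5}\right) \left(-14\right) = \frac{14}{5} \approx 2.8$)
$o{\left(x \right)} = \frac{14}{5} + x$ ($o{\left(x \right)} = x + \frac{14}{5} = \frac{14}{5} + x$)
$\left(-92 + o{\left(1 \cdot 6 \right)}\right) \left(-498 - 425\right) = \left(-92 + \left(\frac{14}{5} + 1 \cdot 6\right)\right) \left(-498 - 425\right) = \left(-92 + \left(\frac{14}{5} + 6\right)\right) \left(-923\right) = \left(-92 + \frac{44}{5}\right) \left(-923\right) = \left(- \frac{416}{5}\right) \left(-923\right) = \frac{383968}{5}$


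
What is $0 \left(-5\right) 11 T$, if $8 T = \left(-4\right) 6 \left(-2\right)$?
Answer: $0$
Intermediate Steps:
$T = 6$ ($T = \frac{\left(-4\right) 6 \left(-2\right)}{8} = \frac{\left(-24\right) \left(-2\right)}{8} = \frac{1}{8} \cdot 48 = 6$)
$0 \left(-5\right) 11 T = 0 \left(-5\right) 11 \cdot 6 = 0 \cdot 11 \cdot 6 = 0 \cdot 6 = 0$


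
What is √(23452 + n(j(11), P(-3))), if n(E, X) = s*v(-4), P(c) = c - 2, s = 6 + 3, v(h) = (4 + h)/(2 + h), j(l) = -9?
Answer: 2*√5863 ≈ 153.14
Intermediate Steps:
v(h) = (4 + h)/(2 + h)
s = 9
P(c) = -2 + c
n(E, X) = 0 (n(E, X) = 9*((4 - 4)/(2 - 4)) = 9*(0/(-2)) = 9*(-½*0) = 9*0 = 0)
√(23452 + n(j(11), P(-3))) = √(23452 + 0) = √23452 = 2*√5863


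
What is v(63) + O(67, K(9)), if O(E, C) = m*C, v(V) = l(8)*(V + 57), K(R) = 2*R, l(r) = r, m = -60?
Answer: -120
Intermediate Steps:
v(V) = 456 + 8*V (v(V) = 8*(V + 57) = 8*(57 + V) = 456 + 8*V)
O(E, C) = -60*C
v(63) + O(67, K(9)) = (456 + 8*63) - 120*9 = (456 + 504) - 60*18 = 960 - 1080 = -120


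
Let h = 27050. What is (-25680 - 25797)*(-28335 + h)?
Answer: 66147945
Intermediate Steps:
(-25680 - 25797)*(-28335 + h) = (-25680 - 25797)*(-28335 + 27050) = -51477*(-1285) = 66147945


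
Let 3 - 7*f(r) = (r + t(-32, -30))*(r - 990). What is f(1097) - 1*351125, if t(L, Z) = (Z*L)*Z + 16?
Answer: 72091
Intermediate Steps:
t(L, Z) = 16 + L*Z² (t(L, Z) = (L*Z)*Z + 16 = L*Z² + 16 = 16 + L*Z²)
f(r) = 3/7 - (-28784 + r)*(-990 + r)/7 (f(r) = 3/7 - (r + (16 - 32*(-30)²))*(r - 990)/7 = 3/7 - (r + (16 - 32*900))*(-990 + r)/7 = 3/7 - (r + (16 - 28800))*(-990 + r)/7 = 3/7 - (r - 28784)*(-990 + r)/7 = 3/7 - (-28784 + r)*(-990 + r)/7)
f(1097) - 1*351125 = (-28496157/7 - ⅐*1097² + (29774/7)*1097) - 1*351125 = (-28496157/7 - ⅐*1203409 + 32662078/7) - 351125 = (-28496157/7 - 1203409/7 + 32662078/7) - 351125 = 423216 - 351125 = 72091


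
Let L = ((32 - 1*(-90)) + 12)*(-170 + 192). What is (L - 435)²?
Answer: 6315169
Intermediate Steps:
L = 2948 (L = ((32 + 90) + 12)*22 = (122 + 12)*22 = 134*22 = 2948)
(L - 435)² = (2948 - 435)² = 2513² = 6315169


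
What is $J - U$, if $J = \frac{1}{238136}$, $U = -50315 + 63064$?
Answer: $- \frac{3035995863}{238136} \approx -12749.0$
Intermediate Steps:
$U = 12749$
$J = \frac{1}{238136} \approx 4.1993 \cdot 10^{-6}$
$J - U = \frac{1}{238136} - 12749 = - \frac{3035995863}{238136}$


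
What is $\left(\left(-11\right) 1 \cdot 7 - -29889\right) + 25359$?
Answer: $55171$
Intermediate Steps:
$\left(\left(-11\right) 1 \cdot 7 - -29889\right) + 25359 = \left(\left(-11\right) 7 + 29889\right) + 25359 = \left(-77 + 29889\right) + 25359 = 29812 + 25359 = 55171$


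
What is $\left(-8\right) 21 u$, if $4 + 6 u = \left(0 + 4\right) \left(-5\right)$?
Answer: $672$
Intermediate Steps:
$u = -4$ ($u = - \frac{2}{3} + \frac{\left(0 + 4\right) \left(-5\right)}{6} = - \frac{2}{3} + \frac{4 \left(-5\right)}{6} = - \frac{2}{3} + \frac{1}{6} \left(-20\right) = - \frac{2}{3} - \frac{10}{3} = -4$)
$\left(-8\right) 21 u = \left(-8\right) 21 \left(-4\right) = \left(-168\right) \left(-4\right) = 672$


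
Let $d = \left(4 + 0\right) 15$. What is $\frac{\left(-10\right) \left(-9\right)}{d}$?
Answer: $\frac{3}{2} \approx 1.5$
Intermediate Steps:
$d = 60$ ($d = 4 \cdot 15 = 60$)
$\frac{\left(-10\right) \left(-9\right)}{d} = \frac{\left(-10\right) \left(-9\right)}{60} = 90 \cdot \frac{1}{60} = \frac{3}{2}$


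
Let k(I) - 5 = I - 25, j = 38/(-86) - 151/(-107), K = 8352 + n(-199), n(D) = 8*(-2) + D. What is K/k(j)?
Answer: -37438337/87560 ≈ -427.57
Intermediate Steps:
n(D) = -16 + D
K = 8137 (K = 8352 + (-16 - 199) = 8352 - 215 = 8137)
j = 4460/4601 (j = 38*(-1/86) - 151*(-1/107) = -19/43 + 151/107 = 4460/4601 ≈ 0.96935)
k(I) = -20 + I (k(I) = 5 + (I - 25) = 5 + (-25 + I) = -20 + I)
K/k(j) = 8137/(-20 + 4460/4601) = 8137/(-87560/4601) = 8137*(-4601/87560) = -37438337/87560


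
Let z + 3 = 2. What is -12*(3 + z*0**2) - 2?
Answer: -38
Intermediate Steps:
z = -1 (z = -3 + 2 = -1)
-12*(3 + z*0**2) - 2 = -12*(3 - 1*0**2) - 2 = -12*(3 - 1*0) - 2 = -12*(3 + 0) - 2 = -12*3 - 2 = -36 - 2 = -38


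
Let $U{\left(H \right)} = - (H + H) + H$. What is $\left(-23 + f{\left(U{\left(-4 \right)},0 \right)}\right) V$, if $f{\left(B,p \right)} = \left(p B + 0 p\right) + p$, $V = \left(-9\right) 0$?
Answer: $0$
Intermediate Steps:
$V = 0$
$U{\left(H \right)} = - H$ ($U{\left(H \right)} = - 2 H + H = - H$)
$f{\left(B,p \right)} = p + B p$ ($f{\left(B,p \right)} = \left(B p + 0\right) + p = B p + p = p + B p$)
$\left(-23 + f{\left(U{\left(-4 \right)},0 \right)}\right) V = \left(-23 + 0 \left(1 - -4\right)\right) 0 = \left(-23 + 0 \left(1 + 4\right)\right) 0 = \left(-23 + 0 \cdot 5\right) 0 = \left(-23 + 0\right) 0 = \left(-23\right) 0 = 0$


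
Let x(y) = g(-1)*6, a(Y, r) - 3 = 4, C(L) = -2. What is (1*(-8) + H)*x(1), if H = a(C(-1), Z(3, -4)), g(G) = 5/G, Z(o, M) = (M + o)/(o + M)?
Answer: 30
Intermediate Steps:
Z(o, M) = 1 (Z(o, M) = (M + o)/(M + o) = 1)
a(Y, r) = 7 (a(Y, r) = 3 + 4 = 7)
x(y) = -30 (x(y) = (5/(-1))*6 = (5*(-1))*6 = -5*6 = -30)
H = 7
(1*(-8) + H)*x(1) = (1*(-8) + 7)*(-30) = (-8 + 7)*(-30) = -1*(-30) = 30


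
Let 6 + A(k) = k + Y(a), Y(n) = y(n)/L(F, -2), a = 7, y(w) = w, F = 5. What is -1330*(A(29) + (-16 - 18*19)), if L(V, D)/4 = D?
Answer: 1786855/4 ≈ 4.4671e+5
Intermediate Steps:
L(V, D) = 4*D
Y(n) = -n/8 (Y(n) = n/((4*(-2))) = n/(-8) = n*(-1/8) = -n/8)
A(k) = -55/8 + k (A(k) = -6 + (k - 1/8*7) = -6 + (k - 7/8) = -6 + (-7/8 + k) = -55/8 + k)
-1330*(A(29) + (-16 - 18*19)) = -1330*((-55/8 + 29) + (-16 - 18*19)) = -1330*(177/8 + (-16 - 342)) = -1330*(177/8 - 358) = -1330*(-2687/8) = 1786855/4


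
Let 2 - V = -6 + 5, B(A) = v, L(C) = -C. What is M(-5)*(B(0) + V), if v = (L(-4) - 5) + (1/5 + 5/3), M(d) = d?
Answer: -58/3 ≈ -19.333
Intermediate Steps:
v = 13/15 (v = (-1*(-4) - 5) + (1/5 + 5/3) = (4 - 5) + (1*(⅕) + 5*(⅓)) = -1 + (⅕ + 5/3) = -1 + 28/15 = 13/15 ≈ 0.86667)
B(A) = 13/15
V = 3 (V = 2 - (-6 + 5) = 2 - 1*(-1) = 2 + 1 = 3)
M(-5)*(B(0) + V) = -5*(13/15 + 3) = -5*58/15 = -58/3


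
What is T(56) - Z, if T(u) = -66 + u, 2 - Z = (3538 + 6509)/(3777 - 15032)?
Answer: -145107/11255 ≈ -12.893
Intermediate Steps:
Z = 32557/11255 (Z = 2 - (3538 + 6509)/(3777 - 15032) = 2 - 10047/(-11255) = 2 - 10047*(-1)/11255 = 2 - 1*(-10047/11255) = 2 + 10047/11255 = 32557/11255 ≈ 2.8927)
T(56) - Z = (-66 + 56) - 1*32557/11255 = -10 - 32557/11255 = -145107/11255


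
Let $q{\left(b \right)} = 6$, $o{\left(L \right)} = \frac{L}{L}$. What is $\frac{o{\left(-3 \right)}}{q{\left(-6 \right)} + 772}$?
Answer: $\frac{1}{778} \approx 0.0012853$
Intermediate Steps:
$o{\left(L \right)} = 1$
$\frac{o{\left(-3 \right)}}{q{\left(-6 \right)} + 772} = 1 \frac{1}{6 + 772} = 1 \cdot \frac{1}{778} = \frac{1}{778}$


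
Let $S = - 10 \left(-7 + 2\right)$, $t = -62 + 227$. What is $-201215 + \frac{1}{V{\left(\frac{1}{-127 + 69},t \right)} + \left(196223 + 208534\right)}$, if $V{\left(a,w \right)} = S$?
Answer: $- \frac{81453240504}{404807} \approx -2.0122 \cdot 10^{5}$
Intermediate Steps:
$t = 165$
$S = 50$ ($S = \left(-10\right) \left(-5\right) = 50$)
$V{\left(a,w \right)} = 50$
$-201215 + \frac{1}{V{\left(\frac{1}{-127 + 69},t \right)} + \left(196223 + 208534\right)} = -201215 + \frac{1}{50 + \left(196223 + 208534\right)} = -201215 + \frac{1}{50 + 404757} = -201215 + \frac{1}{404807} = - \frac{81453240504}{404807}$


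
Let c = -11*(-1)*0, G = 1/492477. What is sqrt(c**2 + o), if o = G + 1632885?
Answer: sqrt(396029470135863642)/492477 ≈ 1277.8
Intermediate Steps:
G = 1/492477 ≈ 2.0306e-6
c = 0 (c = -11*(-1)*0 = 11*0 = 0)
o = 804158306146/492477 (o = 1/492477 + 1632885 = 804158306146/492477 ≈ 1.6329e+6)
sqrt(c**2 + o) = sqrt(0**2 + 804158306146/492477) = sqrt(0 + 804158306146/492477) = sqrt(804158306146/492477) = sqrt(396029470135863642)/492477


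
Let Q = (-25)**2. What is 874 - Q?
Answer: 249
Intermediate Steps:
Q = 625
874 - Q = 874 - 1*625 = 874 - 625 = 249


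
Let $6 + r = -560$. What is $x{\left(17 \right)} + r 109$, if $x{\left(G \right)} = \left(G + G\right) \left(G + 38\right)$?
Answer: $-59824$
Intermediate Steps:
$r = -566$ ($r = -6 - 560 = -566$)
$x{\left(G \right)} = 2 G \left(38 + G\right)$
$x{\left(17 \right)} + r 109 = 2 \cdot 17 \left(38 + 17\right) - 61694 = 2 \cdot 17 \cdot 55 - 61694 = 1870 - 61694 = -59824$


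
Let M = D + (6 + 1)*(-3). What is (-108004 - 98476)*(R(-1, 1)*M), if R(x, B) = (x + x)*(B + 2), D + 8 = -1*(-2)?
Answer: -33449760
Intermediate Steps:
D = -6 (D = -8 - 1*(-2) = -8 + 2 = -6)
R(x, B) = 2*x*(2 + B) (R(x, B) = (2*x)*(2 + B) = 2*x*(2 + B))
M = -27 (M = -6 + (6 + 1)*(-3) = -6 + 7*(-3) = -6 - 21 = -27)
(-108004 - 98476)*(R(-1, 1)*M) = (-108004 - 98476)*((2*(-1)*(2 + 1))*(-27)) = -206480*2*(-1)*3*(-27) = -(-1238880)*(-27) = -206480*162 = -33449760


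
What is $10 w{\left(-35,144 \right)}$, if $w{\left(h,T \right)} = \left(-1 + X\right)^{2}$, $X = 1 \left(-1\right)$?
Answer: $40$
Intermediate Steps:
$X = -1$
$w{\left(h,T \right)} = 4$ ($w{\left(h,T \right)} = \left(-1 - 1\right)^{2} = \left(-2\right)^{2} = 4$)
$10 w{\left(-35,144 \right)} = 10 \cdot 4 = 40$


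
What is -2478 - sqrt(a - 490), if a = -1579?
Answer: -2478 - I*sqrt(2069) ≈ -2478.0 - 45.486*I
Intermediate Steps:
-2478 - sqrt(a - 490) = -2478 - sqrt(-1579 - 490) = -2478 - sqrt(-2069) = -2478 - I*sqrt(2069)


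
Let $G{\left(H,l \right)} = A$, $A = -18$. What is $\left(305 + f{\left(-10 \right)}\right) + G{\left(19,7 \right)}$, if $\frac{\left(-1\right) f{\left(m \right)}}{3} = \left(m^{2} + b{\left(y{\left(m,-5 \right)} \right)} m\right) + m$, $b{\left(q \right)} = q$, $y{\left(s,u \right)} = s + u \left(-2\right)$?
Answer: $17$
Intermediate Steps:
$G{\left(H,l \right)} = -18$
$y{\left(s,u \right)} = s - 2 u$
$f{\left(m \right)} = - 3 m - 3 m^{2} - 3 m \left(10 + m\right)$ ($f{\left(m \right)} = - 3 \left(\left(m^{2} + \left(m - -10\right) m\right) + m\right) = - 3 \left(\left(m^{2} + \left(m + 10\right) m\right) + m\right) = - 3 \left(\left(m^{2} + \left(10 + m\right) m\right) + m\right) = - 3 \left(\left(m^{2} + m \left(10 + m\right)\right) + m\right) = - 3 \left(m + m^{2} + m \left(10 + m\right)\right) = - 3 m - 3 m^{2} - 3 m \left(10 + m\right)$)
$\left(305 + f{\left(-10 \right)}\right) + G{\left(19,7 \right)} = \left(305 - - 30 \left(11 + 2 \left(-10\right)\right)\right) - 18 = \left(305 - - 30 \left(11 - 20\right)\right) - 18 = \left(305 - \left(-30\right) \left(-9\right)\right) - 18 = \left(305 - 270\right) - 18 = 35 - 18 = 17$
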